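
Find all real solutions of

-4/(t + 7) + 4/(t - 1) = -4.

Multiply both sides by (t + 7)(t - 1):
-4(t - 1) + 4(t + 7) = -4(t + 7)(t - 1).
Expand and collect terms: -4t^2 - 24t - 4 = 0.
By the quadratic formula, t = (24 +/- sqrt(512)) / -8, so t ~= -5.8284 or t ~= -0.1716.
Neither value makes a denominator zero (t != -7, t != 1), so both are valid.

t = -5.8284 or t = -0.1716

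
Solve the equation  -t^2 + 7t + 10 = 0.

Discriminant: (7)^2 - 4*(-1)*10 = 89.
Quadratic formula: t = (-7 +/- sqrt(89)) / (-2).
So t = 7/2 - sqrt(89)/2 ~= -1.217 or t = 7/2 + sqrt(89)/2 ~= 8.217.

t = -1.217 or t = 8.217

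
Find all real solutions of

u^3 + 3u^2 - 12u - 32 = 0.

u = -4 or u = -2.3723 or u = 3.3723

Possible rational roots are divisors of -32. Testing u = -4 gives 0, so (u + 4) is a factor.
Divide: u^3 + 3u^2 - 12u - 32 = (u + 4)(u^2 - u - 8).
Apply the quadratic formula to u^2 - u - 8 = 0: u = (1 +/- sqrt(33))/2, i.e. u ~= 3.3723 or u ~= -2.3723.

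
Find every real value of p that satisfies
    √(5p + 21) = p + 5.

Square both sides: 5p + 21 = (p + 5)².
Expand and rearrange: p² + 5p + 4 = 0.
Solving gives p = -1 or p = -4.
Check each candidate in the original equation:
  p = -1: √(16) = 4, while p + 5 = 4 — valid.
  p = -4: √(1) = 1, while p + 5 = 1 — valid.

p = -4 or p = -1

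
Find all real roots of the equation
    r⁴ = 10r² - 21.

r = -2.6458 or r = -1.7321 or r = 1.7321 or r = 2.6458

Let u = r². The equation becomes u² - 10u + 21 = 0.
Factor: (u - 3)(u - 7) = 0, so u = 3 or u = 7.
r² = 3 gives r = ±√(3) ≈ ±1.7321.
r² = 7 gives r = ±√(7) ≈ ±2.6458.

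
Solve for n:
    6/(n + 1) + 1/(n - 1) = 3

Multiply both sides by (n + 1)(n - 1):
6(n - 1) + (n + 1) = 3(n + 1)(n - 1).
Expand and collect terms: 3n² - 7n + 2 = 0.
Factor or apply the quadratic formula: n = 2 or n = 0.3333.
Neither value makes a denominator zero (n ≠ -1, n ≠ 1), so both are valid.

n = 0.3333 or n = 2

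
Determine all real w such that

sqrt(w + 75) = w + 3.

w = 6

Square both sides: w + 75 = (w + 3)^2.
Expand and rearrange: w^2 + 5w - 66 = 0.
Solving gives w = 6 or w = -11.
Check each candidate in the original equation:
  w = 6: sqrt(81) = 9, while w + 3 = 9 — valid.
  w = -11: sqrt(64) = 8, while w + 3 = -8 — extraneous.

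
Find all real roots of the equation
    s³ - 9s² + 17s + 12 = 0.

s = -0.5414 or s = 4 or s = 5.5414

Possible rational roots are divisors of 12. Testing s = 4 gives 0, so (s - 4) is a factor.
Divide: s³ - 9s² + 17s + 12 = (s - 4)(s² - 5s - 3).
Apply the quadratic formula to s² - 5s - 3 = 0: s = (5 ± √37)/2, i.e. s ≈ 5.5414 or s ≈ -0.5414.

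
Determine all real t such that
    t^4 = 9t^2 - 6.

Let u = t^2. The equation becomes u^2 - 9u + 6 = 0.
By the quadratic formula, u = sqrt(57)/2 + 9/2 or u = 9/2 - sqrt(57)/2.
t^2 = sqrt(57)/2 + 9/2 gives t = +/-sqrt(sqrt(57)/2 + 9/2) ~= +/-2.8766.
t^2 = 9/2 - sqrt(57)/2 gives t = +/-sqrt(9/2 - sqrt(57)/2) ~= +/-0.8515.

t = -2.8766 or t = -0.8515 or t = 0.8515 or t = 2.8766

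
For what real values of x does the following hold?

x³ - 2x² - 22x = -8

Rearrange: x³ - 2x² - 22x + 8 = 0.
Possible rational roots are divisors of 8. Testing x = -4 gives 0, so (x + 4) is a factor.
Divide: x³ - 2x² - 22x + 8 = (x + 4)(x² - 6x + 2).
Apply the quadratic formula to x² - 6x + 2 = 0: x = (6 ± √28)/2, i.e. x ≈ 5.6458 or x ≈ 0.3542.

x = -4 or x = 0.3542 or x = 5.6458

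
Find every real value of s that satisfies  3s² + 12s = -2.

s = -3.8257 or s = -0.1743

Rearrange to standard form: 3s² + 12s + 2 = 0.
Discriminant: (12)² − 4·3·2 = 120.
Quadratic formula: s = (-12 ± √120) / 6.
So s = -2 + √(30)/3 ≈ -0.1743 or s = -2 - √(30)/3 ≈ -3.8257.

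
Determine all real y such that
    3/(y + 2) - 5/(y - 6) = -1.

y = -4 or y = 10

Multiply both sides by (y + 2)(y - 6):
3(y - 6) - 5(y + 2) = -(y + 2)(y - 6).
Expand and collect terms: -y^2 + 6y + 40 = 0.
Factor or apply the quadratic formula: y = -4 or y = 10.
Neither value makes a denominator zero (y != -2, y != 6), so both are valid.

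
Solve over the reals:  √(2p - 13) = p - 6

p = 7

Square both sides: 2p - 13 = (p - 6)².
Expand and rearrange: p² - 14p + 49 = 0.
This gives the repeated root p = 7.
Check in the original equation:
  p = 7: √(1) = 1, while p - 6 = 1 — valid.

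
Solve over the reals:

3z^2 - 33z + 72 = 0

z = 3 or z = 8

Factor: 3(z - 3)(z - 8) = 0.
So z = 3 or z = 8.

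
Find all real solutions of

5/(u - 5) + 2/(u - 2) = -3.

Multiply both sides by (u - 5)(u - 2):
5(u - 2) + 2(u - 5) = -3(u - 5)(u - 2).
Expand and collect terms: -3u^2 + 14u - 10 = 0.
By the quadratic formula, u = (-14 +/- sqrt(76)) / -6, so u ~= 0.8804 or u ~= 3.7863.
Neither value makes a denominator zero (u != 5, u != 2), so both are valid.

u = 0.8804 or u = 3.7863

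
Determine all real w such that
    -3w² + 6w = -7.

Rearrange to standard form: -3w² + 6w + 7 = 0.
Discriminant: (6)² − 4·(-3)·7 = 120.
Quadratic formula: w = (-6 ± √120) / (-6).
So w = 1 - √(30)/3 ≈ -0.8257 or w = 1 + √(30)/3 ≈ 2.8257.

w = -0.8257 or w = 2.8257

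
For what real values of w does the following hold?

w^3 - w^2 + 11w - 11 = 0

w = 1

Possible rational roots are divisors of -11. Testing w = 1 gives 0, so (w - 1) is a factor.
Divide: w^3 - w^2 + 11w - 11 = (w - 1)(w^2 + 11).
The quadratic w^2 + 11 has discriminant -44 < 0, so no further real roots.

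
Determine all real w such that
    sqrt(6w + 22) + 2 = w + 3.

w = 7

Isolate the radical: sqrt(6w + 22) = w + 1.
Square both sides: 6w + 22 = (w + 1)^2.
Expand and rearrange: w^2 - 4w - 21 = 0.
Solving gives w = 7 or w = -3.
Check each candidate in the original equation:
  w = 7: sqrt(64) = 8, while w + 1 = 8 — valid.
  w = -3: sqrt(4) = 2, while w + 1 = -2 — extraneous.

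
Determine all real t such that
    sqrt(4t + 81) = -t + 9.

Square both sides: 4t + 81 = (-t + 9)^2.
Expand and rearrange: t^2 - 22t = 0.
Solving gives t = 22 or t = 0.
Check each candidate in the original equation:
  t = 22: sqrt(169) = 13, while -t + 9 = -13 — extraneous.
  t = 0: sqrt(81) = 9, while -t + 9 = 9 — valid.

t = 0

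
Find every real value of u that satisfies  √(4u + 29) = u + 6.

u = -1

Square both sides: 4u + 29 = (u + 6)².
Expand and rearrange: u² + 8u + 7 = 0.
Solving gives u = -1 or u = -7.
Check each candidate in the original equation:
  u = -1: √(25) = 5, while u + 6 = 5 — valid.
  u = -7: √(1) = 1, while u + 6 = -1 — extraneous.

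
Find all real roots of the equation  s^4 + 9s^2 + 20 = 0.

No real solutions.

Let u = s^2. The equation becomes u^2 + 9u + 20 = 0.
Factor: (u + 5)(u + 4) = 0, so u = -5 or u = -4.
s^2 = -5 < 0 has no real solution.
s^2 = -4 < 0 has no real solution.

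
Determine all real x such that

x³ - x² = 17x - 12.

x = -4 or x = 0.6972 or x = 4.3028

Rearrange: x³ - x² - 17x + 12 = 0.
Possible rational roots are divisors of 12. Testing x = -4 gives 0, so (x + 4) is a factor.
Divide: x³ - x² - 17x + 12 = (x + 4)(x² - 5x + 3).
Apply the quadratic formula to x² - 5x + 3 = 0: x = (5 ± √13)/2, i.e. x ≈ 4.3028 or x ≈ 0.6972.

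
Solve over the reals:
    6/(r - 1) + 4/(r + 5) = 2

r = -3.772 or r = 4.772

Multiply both sides by (r - 1)(r + 5):
6(r + 5) + 4(r - 1) = 2(r - 1)(r + 5).
Expand and collect terms: 2r^2 - 2r - 36 = 0.
By the quadratic formula, r = (2 +/- sqrt(292)) / 4, so r ~= 4.772 or r ~= -3.772.
Neither value makes a denominator zero (r != 1, r != -5), so both are valid.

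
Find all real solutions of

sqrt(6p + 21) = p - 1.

p = 10

Square both sides: 6p + 21 = (p - 1)^2.
Expand and rearrange: p^2 - 8p - 20 = 0.
Solving gives p = 10 or p = -2.
Check each candidate in the original equation:
  p = 10: sqrt(81) = 9, while p - 1 = 9 — valid.
  p = -2: sqrt(9) = 3, while p - 1 = -3 — extraneous.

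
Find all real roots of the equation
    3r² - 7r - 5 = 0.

Discriminant: (-7)² − 4·3·(-5) = 109.
Quadratic formula: r = (7 ± √109) / 6.
So r = 7/6 + √(109)/6 ≈ 2.9067 or r = 7/6 - √(109)/6 ≈ -0.5734.

r = -0.5734 or r = 2.9067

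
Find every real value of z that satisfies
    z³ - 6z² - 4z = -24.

z = -2 or z = 2 or z = 6

Rearrange: z³ - 6z² - 4z + 24 = 0.
Possible rational roots are divisors of 24. Testing z = -2 gives 0, so (z + 2) is a factor.
Divide: z³ - 6z² - 4z + 24 = (z + 2)(z² - 8z + 12).
Factor the quadratic: z = 6 or z = 2.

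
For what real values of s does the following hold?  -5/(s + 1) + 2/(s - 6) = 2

s = -3.2562 or s = 6.7562

Multiply both sides by (s + 1)(s - 6):
-5(s - 6) + 2(s + 1) = 2(s + 1)(s - 6).
Expand and collect terms: 2s^2 - 7s - 44 = 0.
By the quadratic formula, s = (7 +/- sqrt(401)) / 4, so s ~= 6.7562 or s ~= -3.2562.
Neither value makes a denominator zero (s != -1, s != 6), so both are valid.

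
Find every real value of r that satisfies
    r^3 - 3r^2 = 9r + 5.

Rearrange: r^3 - 3r^2 - 9r - 5 = 0.
Possible rational roots are divisors of -5. Testing r = 5 gives 0, so (r - 5) is a factor.
Divide: r^3 - 3r^2 - 9r - 5 = (r - 5)(r^2 + 2r + 1).
The quadratic has the repeated root r = -1.

r = -1 or r = 5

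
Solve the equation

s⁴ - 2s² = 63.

Let u = s². The equation becomes u² - 2u - 63 = 0.
Factor: (u + 7)(u - 9) = 0, so u = -7 or u = 9.
s² = -7 < 0 has no real solution.
s² = 9 gives s = ±3.

s = -3 or s = 3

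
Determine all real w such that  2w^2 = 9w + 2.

Rearrange to standard form: 2w^2 - 9w - 2 = 0.
Discriminant: (-9)^2 - 4*2*(-2) = 97.
Quadratic formula: w = (9 +/- sqrt(97)) / 4.
So w = 9/4 + sqrt(97)/4 ~= 4.7122 or w = 9/4 - sqrt(97)/4 ~= -0.2122.

w = -0.2122 or w = 4.7122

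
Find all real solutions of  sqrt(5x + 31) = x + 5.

x = 1

Square both sides: 5x + 31 = (x + 5)^2.
Expand and rearrange: x^2 + 5x - 6 = 0.
Solving gives x = 1 or x = -6.
Check each candidate in the original equation:
  x = 1: sqrt(36) = 6, while x + 5 = 6 — valid.
  x = -6: sqrt(1) = 1, while x + 5 = -1 — extraneous.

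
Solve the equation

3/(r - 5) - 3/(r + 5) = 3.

Multiply both sides by (r - 5)(r + 5):
3(r + 5) - 3(r - 5) = 3(r - 5)(r + 5).
Expand and collect terms: 3r² - 105 = 0.
By the quadratic formula, r = (0 ± √1260) / 6, so r ≈ 5.9161 or r ≈ -5.9161.
Neither value makes a denominator zero (r ≠ 5, r ≠ -5), so both are valid.

r = -5.9161 or r = 5.9161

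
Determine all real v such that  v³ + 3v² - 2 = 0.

Possible rational roots are divisors of -2. Testing v = -1 gives 0, so (v + 1) is a factor.
Divide: v³ + 3v² - 2 = (v + 1)(v² + 2v - 2).
Apply the quadratic formula to v² + 2v - 2 = 0: v = (-2 ± √12)/2, i.e. v ≈ 0.7321 or v ≈ -2.7321.

v = -2.7321 or v = -1 or v = 0.7321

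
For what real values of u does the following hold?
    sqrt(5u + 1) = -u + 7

Square both sides: 5u + 1 = (-u + 7)^2.
Expand and rearrange: u^2 - 19u + 48 = 0.
Solving gives u = 16 or u = 3.
Check each candidate in the original equation:
  u = 16: sqrt(81) = 9, while -u + 7 = -9 — extraneous.
  u = 3: sqrt(16) = 4, while -u + 7 = 4 — valid.

u = 3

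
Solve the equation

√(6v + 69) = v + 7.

Square both sides: 6v + 69 = (v + 7)².
Expand and rearrange: v² + 8v - 20 = 0.
Solving gives v = 2 or v = -10.
Check each candidate in the original equation:
  v = 2: √(81) = 9, while v + 7 = 9 — valid.
  v = -10: √(9) = 3, while v + 7 = -3 — extraneous.

v = 2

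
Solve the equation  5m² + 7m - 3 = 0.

m = -1.744 or m = 0.344

Discriminant: (7)² − 4·5·(-3) = 109.
Quadratic formula: m = (-7 ± √109) / 10.
So m = -7/10 + √(109)/10 ≈ 0.344 or m = -√(109)/10 - 7/10 ≈ -1.744.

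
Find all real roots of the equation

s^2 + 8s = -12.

s = -6 or s = -2

Bring every term to one side: s^2 + 8s + 12 = 0.
Factor: (s + 2)(s + 6) = 0.
So s = -2 or s = -6.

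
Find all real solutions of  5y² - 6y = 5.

Rearrange to standard form: 5y² - 6y - 5 = 0.
Discriminant: (-6)² − 4·5·(-5) = 136.
Quadratic formula: y = (6 ± √136) / 10.
So y = 3/5 + √(34)/5 ≈ 1.7662 or y = 3/5 - √(34)/5 ≈ -0.5662.

y = -0.5662 or y = 1.7662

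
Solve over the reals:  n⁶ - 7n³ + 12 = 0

Let u = n³. The equation becomes u² - 7u + 12 = 0.
Factor: (u - 4)(u - 3) = 0, so u = 4 or u = 3.
n³ = 4 gives n = ∛(4) ≈ 1.5874.
n³ = 3 gives n = ∛(3) ≈ 1.4422.

n = 1.4422 or n = 1.5874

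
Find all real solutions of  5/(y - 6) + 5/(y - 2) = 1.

y = 3.6148 or y = 14.3852

Multiply both sides by (y - 6)(y - 2):
5(y - 2) + 5(y - 6) = (y - 6)(y - 2).
Expand and collect terms: y^2 - 18y + 52 = 0.
By the quadratic formula, y = (18 +/- sqrt(116)) / 2, so y ~= 14.3852 or y ~= 3.6148.
Neither value makes a denominator zero (y != 6, y != 2), so both are valid.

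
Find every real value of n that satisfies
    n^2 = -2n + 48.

n = -8 or n = 6

Bring every term to one side: n^2 + 2n - 48 = 0.
Factor: (n + 8)(n - 6) = 0.
So n = -8 or n = 6.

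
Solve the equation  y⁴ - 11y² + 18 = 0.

y = -3 or y = -1.4142 or y = 1.4142 or y = 3

Let u = y². The equation becomes u² - 11u + 18 = 0.
Factor: (u - 2)(u - 9) = 0, so u = 2 or u = 9.
y² = 2 gives y = ±√(2) ≈ ±1.4142.
y² = 9 gives y = ±3.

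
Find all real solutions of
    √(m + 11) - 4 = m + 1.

Isolate the radical: √(m + 11) = m + 5.
Square both sides: m + 11 = (m + 5)².
Expand and rearrange: m² + 9m + 14 = 0.
Solving gives m = -2 or m = -7.
Check each candidate in the original equation:
  m = -2: √(9) = 3, while m + 5 = 3 — valid.
  m = -7: √(4) = 2, while m + 5 = -2 — extraneous.

m = -2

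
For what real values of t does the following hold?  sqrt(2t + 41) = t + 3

Square both sides: 2t + 41 = (t + 3)^2.
Expand and rearrange: t^2 + 4t - 32 = 0.
Solving gives t = 4 or t = -8.
Check each candidate in the original equation:
  t = 4: sqrt(49) = 7, while t + 3 = 7 — valid.
  t = -8: sqrt(25) = 5, while t + 3 = -5 — extraneous.

t = 4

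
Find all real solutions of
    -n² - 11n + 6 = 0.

n = -11.5208 or n = 0.5208

Discriminant: (-11)² − 4·(-1)·6 = 145.
Quadratic formula: n = (11 ± √145) / (-2).
So n = -√(145)/2 - 11/2 ≈ -11.5208 or n = -11/2 + √(145)/2 ≈ 0.5208.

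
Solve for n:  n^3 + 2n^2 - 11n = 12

Rearrange: n^3 + 2n^2 - 11n - 12 = 0.
Possible rational roots are divisors of -12. Testing n = 3 gives 0, so (n - 3) is a factor.
Divide: n^3 + 2n^2 - 11n - 12 = (n - 3)(n^2 + 5n + 4).
Factor the quadratic: n = -1 or n = -4.

n = -4 or n = -1 or n = 3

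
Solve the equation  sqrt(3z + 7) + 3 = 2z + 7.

z = -1

Isolate the radical: sqrt(3z + 7) = 2z + 4.
Square both sides: 3z + 7 = (2z + 4)^2.
Expand and rearrange: 4z^2 + 13z + 9 = 0.
Solving gives z = -1 or z = -2.25.
Check each candidate in the original equation:
  z = -1: sqrt(4) = 2, while 2z + 4 = 2 — valid.
  z = -2.25: sqrt(0.25) = 0.5, while 2z + 4 = -0.5 — extraneous.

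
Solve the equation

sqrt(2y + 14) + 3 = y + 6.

Isolate the radical: sqrt(2y + 14) = y + 3.
Square both sides: 2y + 14 = (y + 3)^2.
Expand and rearrange: y^2 + 4y - 5 = 0.
Solving gives y = 1 or y = -5.
Check each candidate in the original equation:
  y = 1: sqrt(16) = 4, while y + 3 = 4 — valid.
  y = -5: sqrt(4) = 2, while y + 3 = -2 — extraneous.

y = 1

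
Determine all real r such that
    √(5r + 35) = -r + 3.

r = -2

Square both sides: 5r + 35 = (-r + 3)².
Expand and rearrange: r² - 11r - 26 = 0.
Solving gives r = 13 or r = -2.
Check each candidate in the original equation:
  r = 13: √(100) = 10, while -r + 3 = -10 — extraneous.
  r = -2: √(25) = 5, while -r + 3 = 5 — valid.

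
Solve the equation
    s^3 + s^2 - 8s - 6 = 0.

s = -3 or s = -0.7321 or s = 2.7321

Possible rational roots are divisors of -6. Testing s = -3 gives 0, so (s + 3) is a factor.
Divide: s^3 + s^2 - 8s - 6 = (s + 3)(s^2 - 2s - 2).
Apply the quadratic formula to s^2 - 2s - 2 = 0: s = (2 +/- sqrt(12))/2, i.e. s ~= 2.7321 or s ~= -0.7321.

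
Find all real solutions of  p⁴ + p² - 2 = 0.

p = -1 or p = 1

Let u = p². The equation becomes u² + u - 2 = 0.
Factor: (u - 1)(u + 2) = 0, so u = 1 or u = -2.
p² = 1 gives p = ±1.
p² = -2 < 0 has no real solution.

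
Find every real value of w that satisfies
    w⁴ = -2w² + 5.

Let u = w². The equation becomes u² + 2u - 5 = 0.
By the quadratic formula, u = -1 + √(6) or u = -√(6) - 1.
w² = -1 + √(6) gives w = ±√(-1 + √(6)) ≈ ±1.2039.
w² = -√(6) - 1 < 0 has no real solution.

w = -1.2039 or w = 1.2039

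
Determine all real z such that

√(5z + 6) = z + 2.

Square both sides: 5z + 6 = (z + 2)².
Expand and rearrange: z² - z - 2 = 0.
Solving gives z = 2 or z = -1.
Check each candidate in the original equation:
  z = 2: √(16) = 4, while z + 2 = 4 — valid.
  z = -1: √(1) = 1, while z + 2 = 1 — valid.

z = -1 or z = 2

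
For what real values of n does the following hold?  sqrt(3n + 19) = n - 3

Square both sides: 3n + 19 = (n - 3)^2.
Expand and rearrange: n^2 - 9n - 10 = 0.
Solving gives n = 10 or n = -1.
Check each candidate in the original equation:
  n = 10: sqrt(49) = 7, while n - 3 = 7 — valid.
  n = -1: sqrt(16) = 4, while n - 3 = -4 — extraneous.

n = 10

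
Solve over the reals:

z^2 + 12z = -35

z = -7 or z = -5

Bring every term to one side: z^2 + 12z + 35 = 0.
Factor: (z + 5)(z + 7) = 0.
So z = -5 or z = -7.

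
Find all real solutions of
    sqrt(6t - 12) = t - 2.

Square both sides: 6t - 12 = (t - 2)^2.
Expand and rearrange: t^2 - 10t + 16 = 0.
Solving gives t = 8 or t = 2.
Check each candidate in the original equation:
  t = 8: sqrt(36) = 6, while t - 2 = 6 — valid.
  t = 2: sqrt(0) = 0, while t - 2 = 0 — valid.

t = 2 or t = 8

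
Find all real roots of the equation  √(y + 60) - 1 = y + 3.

y = 4

Isolate the radical: √(y + 60) = y + 4.
Square both sides: y + 60 = (y + 4)².
Expand and rearrange: y² + 7y - 44 = 0.
Solving gives y = 4 or y = -11.
Check each candidate in the original equation:
  y = 4: √(64) = 8, while y + 4 = 8 — valid.
  y = -11: √(49) = 7, while y + 4 = -7 — extraneous.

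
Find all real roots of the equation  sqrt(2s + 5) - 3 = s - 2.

Isolate the radical: sqrt(2s + 5) = s + 1.
Square both sides: 2s + 5 = (s + 1)^2.
Expand and rearrange: s^2 - 4 = 0.
Solving gives s = 2 or s = -2.
Check each candidate in the original equation:
  s = 2: sqrt(9) = 3, while s + 1 = 3 — valid.
  s = -2: sqrt(1) = 1, while s + 1 = -1 — extraneous.

s = 2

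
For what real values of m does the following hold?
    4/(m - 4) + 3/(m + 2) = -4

Multiply both sides by (m - 4)(m + 2):
4(m + 2) + 3(m - 4) = -4(m - 4)(m + 2).
Expand and collect terms: -4m² + m + 36 = 0.
By the quadratic formula, m = (-1 ± √577) / -8, so m ≈ -2.8776 or m ≈ 3.1276.
Neither value makes a denominator zero (m ≠ 4, m ≠ -2), so both are valid.

m = -2.8776 or m = 3.1276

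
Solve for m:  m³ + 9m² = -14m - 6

Rearrange: m³ + 9m² + 14m + 6 = 0.
Possible rational roots are divisors of 6. Testing m = -1 gives 0, so (m + 1) is a factor.
Divide: m³ + 9m² + 14m + 6 = (m + 1)(m² + 8m + 6).
Apply the quadratic formula to m² + 8m + 6 = 0: m = (-8 ± √40)/2, i.e. m ≈ -0.8377 or m ≈ -7.1623.

m = -7.1623 or m = -1 or m = -0.8377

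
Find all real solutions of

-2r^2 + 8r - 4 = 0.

r = 0.5858 or r = 3.4142

Discriminant: (8)^2 - 4*(-2)*(-4) = 32.
Quadratic formula: r = (-8 +/- sqrt(32)) / (-4).
So r = 2 - sqrt(2) ~= 0.5858 or r = sqrt(2) + 2 ~= 3.4142.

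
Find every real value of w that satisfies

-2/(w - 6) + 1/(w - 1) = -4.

w = 0.7718 or w = 6.4782

Multiply both sides by (w - 6)(w - 1):
-2(w - 1) + (w - 6) = -4(w - 6)(w - 1).
Expand and collect terms: -4w^2 + 29w - 20 = 0.
By the quadratic formula, w = (-29 +/- sqrt(521)) / -8, so w ~= 0.7718 or w ~= 6.4782.
Neither value makes a denominator zero (w != 6, w != 1), so both are valid.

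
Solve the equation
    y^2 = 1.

Bring every term to one side: y^2 - 1 = 0.
Factor: (y + 1)(y - 1) = 0.
So y = -1 or y = 1.

y = -1 or y = 1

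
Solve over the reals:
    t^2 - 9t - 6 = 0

t = -0.6235 or t = 9.6235

Discriminant: (-9)^2 - 4*1*(-6) = 105.
Quadratic formula: t = (9 +/- sqrt(105)) / 2.
So t = 9/2 + sqrt(105)/2 ~= 9.6235 or t = 9/2 - sqrt(105)/2 ~= -0.6235.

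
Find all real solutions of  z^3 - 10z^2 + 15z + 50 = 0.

z = -1.5311 or z = 5 or z = 6.5311

Possible rational roots are divisors of 50. Testing z = 5 gives 0, so (z - 5) is a factor.
Divide: z^3 - 10z^2 + 15z + 50 = (z - 5)(z^2 - 5z - 10).
Apply the quadratic formula to z^2 - 5z - 10 = 0: z = (5 +/- sqrt(65))/2, i.e. z ~= 6.5311 or z ~= -1.5311.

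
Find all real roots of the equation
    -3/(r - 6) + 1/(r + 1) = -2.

r = -1.4159 or r = 7.4159

Multiply both sides by (r - 6)(r + 1):
-3(r + 1) + (r - 6) = -2(r - 6)(r + 1).
Expand and collect terms: -2r^2 + 12r + 21 = 0.
By the quadratic formula, r = (-12 +/- sqrt(312)) / -4, so r ~= -1.4159 or r ~= 7.4159.
Neither value makes a denominator zero (r != 6, r != -1), so both are valid.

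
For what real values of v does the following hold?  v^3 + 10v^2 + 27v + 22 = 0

Possible rational roots are divisors of 22. Testing v = -2 gives 0, so (v + 2) is a factor.
Divide: v^3 + 10v^2 + 27v + 22 = (v + 2)(v^2 + 8v + 11).
Apply the quadratic formula to v^2 + 8v + 11 = 0: v = (-8 +/- sqrt(20))/2, i.e. v ~= -1.7639 or v ~= -6.2361.

v = -6.2361 or v = -2 or v = -1.7639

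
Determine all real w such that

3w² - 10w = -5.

w = 0.6126 or w = 2.7208

Rearrange to standard form: 3w² - 10w + 5 = 0.
Discriminant: (-10)² − 4·3·5 = 40.
Quadratic formula: w = (10 ± √40) / 6.
So w = √(10)/3 + 5/3 ≈ 2.7208 or w = 5/3 - √(10)/3 ≈ 0.6126.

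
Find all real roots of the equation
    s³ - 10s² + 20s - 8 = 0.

Possible rational roots are divisors of -8. Testing s = 2 gives 0, so (s - 2) is a factor.
Divide: s³ - 10s² + 20s - 8 = (s - 2)(s² - 8s + 4).
Apply the quadratic formula to s² - 8s + 4 = 0: s = (8 ± √48)/2, i.e. s ≈ 7.4641 or s ≈ 0.5359.

s = 0.5359 or s = 2 or s = 7.4641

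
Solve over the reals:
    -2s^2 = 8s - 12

s = -5.1623 or s = 1.1623

Rearrange to standard form: -2s^2 - 8s + 12 = 0.
Discriminant: (-8)^2 - 4*(-2)*12 = 160.
Quadratic formula: s = (8 +/- sqrt(160)) / (-4).
So s = -sqrt(10) - 2 ~= -5.1623 or s = -2 + sqrt(10) ~= 1.1623.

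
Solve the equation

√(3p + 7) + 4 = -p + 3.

Isolate the radical: √(3p + 7) = -p - 1.
Square both sides: 3p + 7 = (-p - 1)².
Expand and rearrange: p² - p - 6 = 0.
Solving gives p = 3 or p = -2.
Check each candidate in the original equation:
  p = 3: √(16) = 4, while -p - 1 = -4 — extraneous.
  p = -2: √(1) = 1, while -p - 1 = 1 — valid.

p = -2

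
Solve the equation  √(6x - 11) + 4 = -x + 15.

x = 6

Isolate the radical: √(6x - 11) = -x + 11.
Square both sides: 6x - 11 = (-x + 11)².
Expand and rearrange: x² - 28x + 132 = 0.
Solving gives x = 22 or x = 6.
Check each candidate in the original equation:
  x = 22: √(121) = 11, while -x + 11 = -11 — extraneous.
  x = 6: √(25) = 5, while -x + 11 = 5 — valid.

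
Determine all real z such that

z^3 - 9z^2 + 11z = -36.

z = -1.4051 or z = 4 or z = 6.4051

Rearrange: z^3 - 9z^2 + 11z + 36 = 0.
Possible rational roots are divisors of 36. Testing z = 4 gives 0, so (z - 4) is a factor.
Divide: z^3 - 9z^2 + 11z + 36 = (z - 4)(z^2 - 5z - 9).
Apply the quadratic formula to z^2 - 5z - 9 = 0: z = (5 +/- sqrt(61))/2, i.e. z ~= 6.4051 or z ~= -1.4051.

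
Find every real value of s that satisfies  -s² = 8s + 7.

Bring every term to one side: -s² - 8s - 7 = 0.
Factor: -1(s + 7)(s + 1) = 0.
So s = -7 or s = -1.

s = -7 or s = -1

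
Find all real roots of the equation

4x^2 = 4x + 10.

Rearrange to standard form: 4x^2 - 4x - 10 = 0.
Discriminant: (-4)^2 - 4*4*(-10) = 176.
Quadratic formula: x = (4 +/- sqrt(176)) / 8.
So x = 1/2 + sqrt(11)/2 ~= 2.1583 or x = 1/2 - sqrt(11)/2 ~= -1.1583.

x = -1.1583 or x = 2.1583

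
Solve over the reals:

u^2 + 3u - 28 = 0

u = -7 or u = 4

Factor: (u - 4)(u + 7) = 0.
So u = 4 or u = -7.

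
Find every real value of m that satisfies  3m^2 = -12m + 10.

Rearrange to standard form: 3m^2 + 12m - 10 = 0.
Discriminant: (12)^2 - 4*3*(-10) = 264.
Quadratic formula: m = (-12 +/- sqrt(264)) / 6.
So m = -2 + sqrt(66)/3 ~= 0.708 or m = -sqrt(66)/3 - 2 ~= -4.708.

m = -4.708 or m = 0.708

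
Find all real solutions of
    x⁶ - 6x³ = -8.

Let u = x³. The equation becomes u² - 6u + 8 = 0.
Factor: (u - 2)(u - 4) = 0, so u = 2 or u = 4.
x³ = 2 gives x = ∛(2) ≈ 1.2599.
x³ = 4 gives x = ∛(4) ≈ 1.5874.

x = 1.2599 or x = 1.5874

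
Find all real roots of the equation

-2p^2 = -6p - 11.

p = -1.2839 or p = 4.2839

Rearrange to standard form: -2p^2 + 6p + 11 = 0.
Discriminant: (6)^2 - 4*(-2)*11 = 124.
Quadratic formula: p = (-6 +/- sqrt(124)) / (-4).
So p = 3/2 - sqrt(31)/2 ~= -1.2839 or p = 3/2 + sqrt(31)/2 ~= 4.2839.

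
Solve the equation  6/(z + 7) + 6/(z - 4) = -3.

Multiply both sides by (z + 7)(z - 4):
6(z - 4) + 6(z + 7) = -3(z + 7)(z - 4).
Expand and collect terms: -3z^2 - 21z + 66 = 0.
By the quadratic formula, z = (21 +/- sqrt(1233)) / -6, so z ~= -9.3523 or z ~= 2.3523.
Neither value makes a denominator zero (z != -7, z != 4), so both are valid.

z = -9.3523 or z = 2.3523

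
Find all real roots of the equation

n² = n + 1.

n = -0.618 or n = 1.618

Rearrange to standard form: n² - n - 1 = 0.
Discriminant: (-1)² − 4·1·(-1) = 5.
Quadratic formula: n = (1 ± √5) / 2.
So n = 1/2 + √(5)/2 ≈ 1.618 or n = 1/2 - √(5)/2 ≈ -0.618.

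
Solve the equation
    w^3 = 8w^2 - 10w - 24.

w = -1.1623 or w = 4 or w = 5.1623

Rearrange: w^3 - 8w^2 + 10w + 24 = 0.
Possible rational roots are divisors of 24. Testing w = 4 gives 0, so (w - 4) is a factor.
Divide: w^3 - 8w^2 + 10w + 24 = (w - 4)(w^2 - 4w - 6).
Apply the quadratic formula to w^2 - 4w - 6 = 0: w = (4 +/- sqrt(40))/2, i.e. w ~= 5.1623 or w ~= -1.1623.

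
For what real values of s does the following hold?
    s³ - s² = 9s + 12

s = 4

Rearrange: s³ - s² - 9s - 12 = 0.
Possible rational roots are divisors of -12. Testing s = 4 gives 0, so (s - 4) is a factor.
Divide: s³ - s² - 9s - 12 = (s - 4)(s² + 3s + 3).
The quadratic s² + 3s + 3 has discriminant -3 < 0, so no further real roots.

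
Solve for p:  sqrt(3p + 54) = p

Square both sides: 3p + 54 = (p)^2.
Expand and rearrange: p^2 - 3p - 54 = 0.
Solving gives p = 9 or p = -6.
Check each candidate in the original equation:
  p = 9: sqrt(81) = 9, while p = 9 — valid.
  p = -6: sqrt(36) = 6, while p = -6 — extraneous.

p = 9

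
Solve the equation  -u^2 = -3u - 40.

u = -5 or u = 8

Bring every term to one side: -u^2 + 3u + 40 = 0.
Factor: -1(u - 8)(u + 5) = 0.
So u = 8 or u = -5.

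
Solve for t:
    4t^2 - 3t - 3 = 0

Discriminant: (-3)^2 - 4*4*(-3) = 57.
Quadratic formula: t = (3 +/- sqrt(57)) / 8.
So t = 3/8 + sqrt(57)/8 ~= 1.3187 or t = 3/8 - sqrt(57)/8 ~= -0.5687.

t = -0.5687 or t = 1.3187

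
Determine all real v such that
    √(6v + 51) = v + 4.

Square both sides: 6v + 51 = (v + 4)².
Expand and rearrange: v² + 2v - 35 = 0.
Solving gives v = 5 or v = -7.
Check each candidate in the original equation:
  v = 5: √(81) = 9, while v + 4 = 9 — valid.
  v = -7: √(9) = 3, while v + 4 = -3 — extraneous.

v = 5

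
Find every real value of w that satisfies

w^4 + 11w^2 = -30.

No real solutions.

Let u = w^2. The equation becomes u^2 + 11u + 30 = 0.
Factor: (u + 6)(u + 5) = 0, so u = -6 or u = -5.
w^2 = -6 < 0 has no real solution.
w^2 = -5 < 0 has no real solution.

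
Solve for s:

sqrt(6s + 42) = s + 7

Square both sides: 6s + 42 = (s + 7)^2.
Expand and rearrange: s^2 + 8s + 7 = 0.
Solving gives s = -1 or s = -7.
Check each candidate in the original equation:
  s = -1: sqrt(36) = 6, while s + 7 = 6 — valid.
  s = -7: sqrt(0) = 0, while s + 7 = 0 — valid.

s = -7 or s = -1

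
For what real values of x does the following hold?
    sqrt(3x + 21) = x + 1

Square both sides: 3x + 21 = (x + 1)^2.
Expand and rearrange: x^2 - x - 20 = 0.
Solving gives x = 5 or x = -4.
Check each candidate in the original equation:
  x = 5: sqrt(36) = 6, while x + 1 = 6 — valid.
  x = -4: sqrt(9) = 3, while x + 1 = -3 — extraneous.

x = 5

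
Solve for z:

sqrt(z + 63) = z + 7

z = 1

Square both sides: z + 63 = (z + 7)^2.
Expand and rearrange: z^2 + 13z - 14 = 0.
Solving gives z = 1 or z = -14.
Check each candidate in the original equation:
  z = 1: sqrt(64) = 8, while z + 7 = 8 — valid.
  z = -14: sqrt(49) = 7, while z + 7 = -7 — extraneous.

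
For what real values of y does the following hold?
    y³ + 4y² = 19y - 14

y = -7 or y = 1 or y = 2

Rearrange: y³ + 4y² - 19y + 14 = 0.
Possible rational roots are divisors of 14. Testing y = 2 gives 0, so (y - 2) is a factor.
Divide: y³ + 4y² - 19y + 14 = (y - 2)(y² + 6y - 7).
Factor the quadratic: y = 1 or y = -7.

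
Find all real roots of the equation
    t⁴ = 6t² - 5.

Let u = t². The equation becomes u² - 6u + 5 = 0.
Factor: (u - 5)(u - 1) = 0, so u = 5 or u = 1.
t² = 5 gives t = ±√(5) ≈ ±2.2361.
t² = 1 gives t = ±1.

t = -2.2361 or t = -1 or t = 1 or t = 2.2361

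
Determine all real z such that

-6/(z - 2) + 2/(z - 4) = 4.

Multiply both sides by (z - 2)(z - 4):
-6(z - 4) + 2(z - 2) = 4(z - 2)(z - 4).
Expand and collect terms: 4z^2 - 20z + 12 = 0.
By the quadratic formula, z = (20 +/- sqrt(208)) / 8, so z ~= 4.3028 or z ~= 0.6972.
Neither value makes a denominator zero (z != 2, z != 4), so both are valid.

z = 0.6972 or z = 4.3028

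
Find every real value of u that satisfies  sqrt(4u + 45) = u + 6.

u = 1

Square both sides: 4u + 45 = (u + 6)^2.
Expand and rearrange: u^2 + 8u - 9 = 0.
Solving gives u = 1 or u = -9.
Check each candidate in the original equation:
  u = 1: sqrt(49) = 7, while u + 6 = 7 — valid.
  u = -9: sqrt(9) = 3, while u + 6 = -3 — extraneous.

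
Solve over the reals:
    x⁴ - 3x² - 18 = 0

x = -2.4495 or x = 2.4495

Let u = x². The equation becomes u² - 3u - 18 = 0.
Factor: (u + 3)(u - 6) = 0, so u = -3 or u = 6.
x² = -3 < 0 has no real solution.
x² = 6 gives x = ±√(6) ≈ ±2.4495.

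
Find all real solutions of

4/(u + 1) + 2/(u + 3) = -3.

u = -4.1547 or u = -1.8453

Multiply both sides by (u + 1)(u + 3):
4(u + 3) + 2(u + 1) = -3(u + 1)(u + 3).
Expand and collect terms: -3u^2 - 18u - 23 = 0.
By the quadratic formula, u = (18 +/- sqrt(48)) / -6, so u ~= -4.1547 or u ~= -1.8453.
Neither value makes a denominator zero (u != -1, u != -3), so both are valid.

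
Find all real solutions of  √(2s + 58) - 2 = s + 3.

s = 3

Isolate the radical: √(2s + 58) = s + 5.
Square both sides: 2s + 58 = (s + 5)².
Expand and rearrange: s² + 8s - 33 = 0.
Solving gives s = 3 or s = -11.
Check each candidate in the original equation:
  s = 3: √(64) = 8, while s + 5 = 8 — valid.
  s = -11: √(36) = 6, while s + 5 = -6 — extraneous.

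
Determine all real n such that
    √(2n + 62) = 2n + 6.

n = 1

Square both sides: 2n + 62 = (2n + 6)².
Expand and rearrange: 4n² + 22n - 26 = 0.
Solving gives n = 1 or n = -6.5.
Check each candidate in the original equation:
  n = 1: √(64) = 8, while 2n + 6 = 8 — valid.
  n = -6.5: √(49) = 7, while 2n + 6 = -7 — extraneous.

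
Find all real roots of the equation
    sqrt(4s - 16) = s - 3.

s = 5

Square both sides: 4s - 16 = (s - 3)^2.
Expand and rearrange: s^2 - 10s + 25 = 0.
This gives the repeated root s = 5.
Check in the original equation:
  s = 5: sqrt(4) = 2, while s - 3 = 2 — valid.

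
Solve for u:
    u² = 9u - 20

u = 4 or u = 5

Bring every term to one side: u² - 9u + 20 = 0.
Factor: (u - 5)(u - 4) = 0.
So u = 5 or u = 4.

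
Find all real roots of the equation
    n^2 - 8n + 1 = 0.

Discriminant: (-8)^2 - 4*1*1 = 60.
Quadratic formula: n = (8 +/- sqrt(60)) / 2.
So n = sqrt(15) + 4 ~= 7.873 or n = 4 - sqrt(15) ~= 0.127.

n = 0.127 or n = 7.873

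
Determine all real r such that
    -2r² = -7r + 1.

r = 0.1492 or r = 3.3508

Rearrange to standard form: -2r² + 7r - 1 = 0.
Discriminant: (7)² − 4·(-2)·(-1) = 41.
Quadratic formula: r = (-7 ± √41) / (-4).
So r = 7/4 - √(41)/4 ≈ 0.1492 or r = √(41)/4 + 7/4 ≈ 3.3508.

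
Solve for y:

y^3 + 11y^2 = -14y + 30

Rearrange: y^3 + 11y^2 + 14y - 30 = 0.
Possible rational roots are divisors of -30. Testing y = -3 gives 0, so (y + 3) is a factor.
Divide: y^3 + 11y^2 + 14y - 30 = (y + 3)(y^2 + 8y - 10).
Apply the quadratic formula to y^2 + 8y - 10 = 0: y = (-8 +/- sqrt(104))/2, i.e. y ~= 1.099 or y ~= -9.099.

y = -9.099 or y = -3 or y = 1.099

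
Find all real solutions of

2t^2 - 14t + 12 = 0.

t = 1 or t = 6

Factor: 2(t - 1)(t - 6) = 0.
So t = 1 or t = 6.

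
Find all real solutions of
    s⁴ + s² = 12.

Let u = s². The equation becomes u² + u - 12 = 0.
Factor: (u + 4)(u - 3) = 0, so u = -4 or u = 3.
s² = -4 < 0 has no real solution.
s² = 3 gives s = ±√(3) ≈ ±1.7321.

s = -1.7321 or s = 1.7321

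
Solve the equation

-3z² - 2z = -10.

z = -2.1893 or z = 1.5226

Rearrange to standard form: -3z² - 2z + 10 = 0.
Discriminant: (-2)² − 4·(-3)·10 = 124.
Quadratic formula: z = (2 ± √124) / (-6).
So z = -√(31)/3 - 1/3 ≈ -2.1893 or z = -1/3 + √(31)/3 ≈ 1.5226.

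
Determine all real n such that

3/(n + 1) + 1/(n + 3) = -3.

Multiply both sides by (n + 1)(n + 3):
3(n + 3) + (n + 1) = -3(n + 1)(n + 3).
Expand and collect terms: -3n² - 16n - 19 = 0.
By the quadratic formula, n = (16 ± √28) / -6, so n ≈ -3.5486 or n ≈ -1.7847.
Neither value makes a denominator zero (n ≠ -1, n ≠ -3), so both are valid.

n = -3.5486 or n = -1.7847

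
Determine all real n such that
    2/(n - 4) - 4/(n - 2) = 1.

Multiply both sides by (n - 4)(n - 2):
2(n - 2) - 4(n - 4) = (n - 4)(n - 2).
Expand and collect terms: n² - 4n - 4 = 0.
By the quadratic formula, n = (4 ± √32) / 2, so n ≈ 4.8284 or n ≈ -0.8284.
Neither value makes a denominator zero (n ≠ 4, n ≠ 2), so both are valid.

n = -0.8284 or n = 4.8284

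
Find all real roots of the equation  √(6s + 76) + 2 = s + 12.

Isolate the radical: √(6s + 76) = s + 10.
Square both sides: 6s + 76 = (s + 10)².
Expand and rearrange: s² + 14s + 24 = 0.
Solving gives s = -2 or s = -12.
Check each candidate in the original equation:
  s = -2: √(64) = 8, while s + 10 = 8 — valid.
  s = -12: √(4) = 2, while s + 10 = -2 — extraneous.

s = -2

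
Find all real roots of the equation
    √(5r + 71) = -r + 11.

Square both sides: 5r + 71 = (-r + 11)².
Expand and rearrange: r² - 27r + 50 = 0.
Solving gives r = 25 or r = 2.
Check each candidate in the original equation:
  r = 25: √(196) = 14, while -r + 11 = -14 — extraneous.
  r = 2: √(81) = 9, while -r + 11 = 9 — valid.

r = 2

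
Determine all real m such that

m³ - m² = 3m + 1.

m = -1 or m = -0.4142 or m = 2.4142

Rearrange: m³ - m² - 3m - 1 = 0.
Possible rational roots are divisors of -1. Testing m = -1 gives 0, so (m + 1) is a factor.
Divide: m³ - m² - 3m - 1 = (m + 1)(m² - 2m - 1).
Apply the quadratic formula to m² - 2m - 1 = 0: m = (2 ± √8)/2, i.e. m ≈ 2.4142 or m ≈ -0.4142.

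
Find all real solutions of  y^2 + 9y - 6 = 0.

y = -9.6235 or y = 0.6235

Discriminant: (9)^2 - 4*1*(-6) = 105.
Quadratic formula: y = (-9 +/- sqrt(105)) / 2.
So y = -9/2 + sqrt(105)/2 ~= 0.6235 or y = -sqrt(105)/2 - 9/2 ~= -9.6235.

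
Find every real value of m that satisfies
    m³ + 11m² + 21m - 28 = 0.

Possible rational roots are divisors of -28. Testing m = -4 gives 0, so (m + 4) is a factor.
Divide: m³ + 11m² + 21m - 28 = (m + 4)(m² + 7m - 7).
Apply the quadratic formula to m² + 7m - 7 = 0: m = (-7 ± √77)/2, i.e. m ≈ 0.8875 or m ≈ -7.8875.

m = -7.8875 or m = -4 or m = 0.8875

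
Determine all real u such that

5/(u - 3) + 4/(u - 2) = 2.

u = 2.3915 or u = 7.1085

Multiply both sides by (u - 3)(u - 2):
5(u - 2) + 4(u - 3) = 2(u - 3)(u - 2).
Expand and collect terms: 2u^2 - 19u + 34 = 0.
By the quadratic formula, u = (19 +/- sqrt(89)) / 4, so u ~= 7.1085 or u ~= 2.3915.
Neither value makes a denominator zero (u != 3, u != 2), so both are valid.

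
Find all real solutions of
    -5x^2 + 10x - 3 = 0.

x = 0.3675 or x = 1.6325

Discriminant: (10)^2 - 4*(-5)*(-3) = 40.
Quadratic formula: x = (-10 +/- sqrt(40)) / (-10).
So x = 1 - sqrt(10)/5 ~= 0.3675 or x = sqrt(10)/5 + 1 ~= 1.6325.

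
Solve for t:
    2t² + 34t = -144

t = -9 or t = -8

Bring every term to one side: 2t² + 34t + 144 = 0.
Factor: 2(t + 9)(t + 8) = 0.
So t = -9 or t = -8.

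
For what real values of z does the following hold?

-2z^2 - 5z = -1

z = -2.6861 or z = 0.1861

Rearrange to standard form: -2z^2 - 5z + 1 = 0.
Discriminant: (-5)^2 - 4*(-2)*1 = 33.
Quadratic formula: z = (5 +/- sqrt(33)) / (-4).
So z = -sqrt(33)/4 - 5/4 ~= -2.6861 or z = -5/4 + sqrt(33)/4 ~= 0.1861.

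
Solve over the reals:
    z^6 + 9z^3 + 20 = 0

Let u = z^3. The equation becomes u^2 + 9u + 20 = 0.
Factor: (u + 5)(u + 4) = 0, so u = -5 or u = -4.
z^3 = -5 gives z = -(5)^(1/3) ~= -1.71.
z^3 = -4 gives z = -(4)^(1/3) ~= -1.5874.

z = -1.71 or z = -1.5874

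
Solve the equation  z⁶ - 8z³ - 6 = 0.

z = -0.8838 or z = 2.056

Let u = z³. The equation becomes u² - 8u - 6 = 0.
By the quadratic formula, u = 4 + √(22) or u = 4 - √(22).
z³ = 4 + √(22) gives z = ∛(4 + √(22)) ≈ 2.056.
z³ = 4 - √(22) gives z = -∛(-4 + √(22)) ≈ -0.8838.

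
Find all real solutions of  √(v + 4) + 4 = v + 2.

v = 5

Isolate the radical: √(v + 4) = v - 2.
Square both sides: v + 4 = (v - 2)².
Expand and rearrange: v² - 5v = 0.
Solving gives v = 5 or v = 0.
Check each candidate in the original equation:
  v = 5: √(9) = 3, while v - 2 = 3 — valid.
  v = 0: √(4) = 2, while v - 2 = -2 — extraneous.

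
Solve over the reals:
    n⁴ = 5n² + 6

Let u = n². The equation becomes u² - 5u - 6 = 0.
Factor: (u + 1)(u - 6) = 0, so u = -1 or u = 6.
n² = -1 < 0 has no real solution.
n² = 6 gives n = ±√(6) ≈ ±2.4495.

n = -2.4495 or n = 2.4495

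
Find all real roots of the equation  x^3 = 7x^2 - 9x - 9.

Rearrange: x^3 - 7x^2 + 9x + 9 = 0.
Possible rational roots are divisors of 9. Testing x = 3 gives 0, so (x - 3) is a factor.
Divide: x^3 - 7x^2 + 9x + 9 = (x - 3)(x^2 - 4x - 3).
Apply the quadratic formula to x^2 - 4x - 3 = 0: x = (4 +/- sqrt(28))/2, i.e. x ~= 4.6458 or x ~= -0.6458.

x = -0.6458 or x = 3 or x = 4.6458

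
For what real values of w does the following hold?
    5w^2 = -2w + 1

w = -0.6899 or w = 0.2899

Rearrange to standard form: 5w^2 + 2w - 1 = 0.
Discriminant: (2)^2 - 4*5*(-1) = 24.
Quadratic formula: w = (-2 +/- sqrt(24)) / 10.
So w = -1/5 + sqrt(6)/5 ~= 0.2899 or w = -sqrt(6)/5 - 1/5 ~= -0.6899.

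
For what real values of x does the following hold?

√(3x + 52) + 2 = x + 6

x = 4

Isolate the radical: √(3x + 52) = x + 4.
Square both sides: 3x + 52 = (x + 4)².
Expand and rearrange: x² + 5x - 36 = 0.
Solving gives x = 4 or x = -9.
Check each candidate in the original equation:
  x = 4: √(64) = 8, while x + 4 = 8 — valid.
  x = -9: √(25) = 5, while x + 4 = -5 — extraneous.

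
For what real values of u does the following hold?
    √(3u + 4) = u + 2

u = -1 or u = 0

Square both sides: 3u + 4 = (u + 2)².
Expand and rearrange: u² + u = 0.
Solving gives u = 0 or u = -1.
Check each candidate in the original equation:
  u = 0: √(4) = 2, while u + 2 = 2 — valid.
  u = -1: √(1) = 1, while u + 2 = 1 — valid.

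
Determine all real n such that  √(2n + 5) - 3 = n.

Isolate the radical: √(2n + 5) = n + 3.
Square both sides: 2n + 5 = (n + 3)².
Expand and rearrange: n² + 4n + 4 = 0.
This gives the repeated root n = -2.
Check in the original equation:
  n = -2: √(1) = 1, while n + 3 = 1 — valid.

n = -2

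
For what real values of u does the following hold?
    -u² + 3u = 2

u = 1 or u = 2

Bring every term to one side: -u² + 3u - 2 = 0.
Factor: -1(u - 1)(u - 2) = 0.
So u = 1 or u = 2.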